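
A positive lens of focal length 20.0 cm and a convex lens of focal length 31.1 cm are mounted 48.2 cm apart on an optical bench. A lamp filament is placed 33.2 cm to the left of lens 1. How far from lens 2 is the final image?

1.97 cm

Lens 1: 1/d_i1 = 1/f₁ − 1/d_o1 = 1/(20.0) − 1/(33.2) = 0.01988, so d_i1 = 50.30 cm.
The intermediate image is 50.30 cm to the right of lens 1, which lies 2.100 cm to the right of lens 2 — a virtual object — so d_o2 = −2.100 cm.
Lens 2: 1/d_i2 = 1/f₂ − 1/d_o2 = 1/(31.1) − 1/(-2.100) = 0.5083, so d_i2 = 1.97 cm.
The final image is real, 1.97 cm to the right of lens 2 (overall magnification ≈ -1.4).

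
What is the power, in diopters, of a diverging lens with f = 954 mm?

For a diverging lens, f = −954 mm.
f = -95.4 cm = -0.954 m.
P = 1/f = 1/(-0.954 m) = -1.05 D.

P = -1.05 D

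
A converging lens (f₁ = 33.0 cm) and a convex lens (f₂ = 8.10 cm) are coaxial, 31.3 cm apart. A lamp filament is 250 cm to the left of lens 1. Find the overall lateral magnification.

Lens 1: 1/d_i1 = 1/(33.0) − 1/(250) = 0.02630, so d_i1 = 38.02 cm; m₁ = −d_i1/d_o1 = -0.1521.
d_o2 = 31.3 − (38.02) = -6.720 cm (virtual object).
Lens 2: 1/d_i2 = 1/(8.10) − 1/(-6.720) = 0.2723, so d_i2 = 3.673 cm; m₂ = −d_i2/d_o2 = +0.5466.
m = m₁·m₂ = (-0.1521)(+0.5466) = -0.0831.

m = -0.0831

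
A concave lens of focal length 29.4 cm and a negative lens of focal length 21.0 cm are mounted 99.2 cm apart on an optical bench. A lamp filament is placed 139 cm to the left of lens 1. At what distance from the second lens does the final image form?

17.9 cm

Lens 1 is diverging, so f₁ = −29.4 cm.
Lens 1: 1/d_i1 = 1/f₁ − 1/d_o1 = 1/(-29.4) − 1/(139) = -0.04121, so d_i1 = -24.27 cm.
The intermediate image is 24.27 cm to the left of lens 1 (virtual), which is 99.2 − (-24.27) = 123.5 cm to the left of lens 2, so d_o2 = +123.5 cm.
Lens 2 is diverging, so f₂ = −21.0 cm.
Lens 2: 1/d_i2 = 1/f₂ − 1/d_o2 = 1/(-21.0) − 1/(123.5) = -0.05572, so d_i2 = -17.9 cm.
The final image is virtual, 17.9 cm to the left of lens 2 (overall magnification ≈ 0.025).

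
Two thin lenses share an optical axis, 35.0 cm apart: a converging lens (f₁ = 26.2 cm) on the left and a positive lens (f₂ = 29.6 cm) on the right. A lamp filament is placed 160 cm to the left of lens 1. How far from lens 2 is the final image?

4.19 cm

Lens 1: 1/d_i1 = 1/f₁ − 1/d_o1 = 1/(26.2) − 1/(160) = 0.03192, so d_i1 = 31.33 cm.
The intermediate image is 31.33 cm to the right of lens 1, which is 35.0 − (31.33) = 3.670 cm to the left of lens 2, so d_o2 = +3.670 cm.
Lens 2: 1/d_i2 = 1/f₂ − 1/d_o2 = 1/(29.6) − 1/(3.670) = -0.2387, so d_i2 = -4.19 cm.
The final image is virtual, 4.19 cm to the left of lens 2 (overall magnification ≈ -0.22).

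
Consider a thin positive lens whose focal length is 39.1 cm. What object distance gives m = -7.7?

m = −d_i/d_o ⇒ d_i = −m·d_o.
1/f = 1/d_o + 1/d_i = 1/d_o − 1/(m·d_o) = (1 − 1/m)/d_o, so d_o = f(1 − 1/m) = (39.10)(1 − 1/(-7.7)) = 44.2 cm.

44.2 cm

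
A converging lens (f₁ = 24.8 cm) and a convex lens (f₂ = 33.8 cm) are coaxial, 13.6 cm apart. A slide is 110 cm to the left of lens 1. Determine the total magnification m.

Lens 1: 1/d_i1 = 1/(24.8) − 1/(110) = 0.03123, so d_i1 = 32.02 cm; m₁ = −d_i1/d_o1 = -0.2911.
d_o2 = 13.6 − (32.02) = -18.42 cm (virtual object).
Lens 2: 1/d_i2 = 1/(33.8) − 1/(-18.42) = 0.08387, so d_i2 = 11.92 cm; m₂ = −d_i2/d_o2 = +0.6473.
m = m₁·m₂ = (-0.2911)(+0.6473) = -0.188.

m = -0.188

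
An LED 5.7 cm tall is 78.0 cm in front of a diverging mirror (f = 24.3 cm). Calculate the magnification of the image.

For a diverging mirror, f = -24.3 cm.
1/d_i = 1/f − 1/d_o = 1/(-24.30) − 1/(78.0) = -0.05397, so d_i = -18.53 cm.
m = −d_i/d_o = −(-18.53)/(78.0) = +0.238.
The image is virtual, upright and reduced, behind the mirror.

m = +0.238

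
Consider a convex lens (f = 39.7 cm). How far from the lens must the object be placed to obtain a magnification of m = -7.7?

m = −d_i/d_o ⇒ d_i = −m·d_o.
1/f = 1/d_o + 1/d_i = 1/d_o − 1/(m·d_o) = (1 − 1/m)/d_o, so d_o = f(1 − 1/m) = (39.70)(1 − 1/(-7.7)) = 44.9 cm.

44.9 cm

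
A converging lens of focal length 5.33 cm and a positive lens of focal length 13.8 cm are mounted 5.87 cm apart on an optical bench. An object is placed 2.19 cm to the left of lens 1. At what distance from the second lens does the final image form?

31.4 cm

Lens 1: 1/d_i1 = 1/f₁ − 1/d_o1 = 1/(5.33) − 1/(2.19) = -0.2690, so d_i1 = -3.717 cm.
The intermediate image is 3.717 cm to the left of lens 1 (virtual), which is 5.87 − (-3.717) = 9.587 cm to the left of lens 2, so d_o2 = +9.587 cm.
Lens 2: 1/d_i2 = 1/f₂ − 1/d_o2 = 1/(13.8) − 1/(9.587) = -0.03184, so d_i2 = -31.4 cm.
The final image is virtual, 31.4 cm to the left of lens 2 (overall magnification ≈ 5.6).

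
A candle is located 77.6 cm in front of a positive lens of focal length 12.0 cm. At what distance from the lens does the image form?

Lens equation: 1/s_i = 1/f − 1/s_o = 1/(12.00) − 1/(77.6) = 0.08333 − 0.01289 = 0.07045, so s_i = 14.2 cm.
The image is real, inverted and reduced, on the far side of the lens.

14.2 cm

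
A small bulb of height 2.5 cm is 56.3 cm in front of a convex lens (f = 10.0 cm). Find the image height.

0.540 cm

1/d_i = 1/f − 1/d_o = 1/(10.00) − 1/(56.3) = 0.08224, so d_i = 12.16 cm.
m = −d_i/d_o = -0.2160.
|h_i| = |m|·h_o = 0.2160 × 2.5 = 0.540 cm. The image is real, inverted and reduced, on the far side of the lens.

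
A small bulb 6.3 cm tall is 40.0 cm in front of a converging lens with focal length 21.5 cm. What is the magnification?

1/d_i = 1/f − 1/d_o = 1/(21.50) − 1/(40.0) = 0.02151, so d_i = 46.49 cm.
m = −d_i/d_o = −(46.49)/(40.0) = -1.16.
The image is real, inverted and enlarged, on the far side of the lens.

m = -1.16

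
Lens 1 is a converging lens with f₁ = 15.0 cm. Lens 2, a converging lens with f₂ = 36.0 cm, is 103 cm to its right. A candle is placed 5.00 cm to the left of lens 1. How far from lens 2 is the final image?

53.4 cm

Lens 1: 1/d_i1 = 1/f₁ − 1/d_o1 = 1/(15.0) − 1/(5.00) = -0.1333, so d_i1 = -7.500 cm.
The intermediate image is 7.500 cm to the left of lens 1 (virtual), which is 103 − (-7.500) = 110.5 cm to the left of lens 2, so d_o2 = +110.5 cm.
Lens 2: 1/d_i2 = 1/f₂ − 1/d_o2 = 1/(36.0) − 1/(110.5) = 0.01873, so d_i2 = 53.4 cm.
The final image is real, 53.4 cm to the right of lens 2 (overall magnification ≈ -0.72).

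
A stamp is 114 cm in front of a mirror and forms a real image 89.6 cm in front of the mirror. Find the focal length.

f = 50.2 cm (concave)

Real image ⇒ d_i = +89.6 cm.
1/f = 1/d_o + 1/d_i = 1/(114) + 1/(89.6) = 0.01993, so f = 50.2 cm.
Since f is positive, the mirror is concave.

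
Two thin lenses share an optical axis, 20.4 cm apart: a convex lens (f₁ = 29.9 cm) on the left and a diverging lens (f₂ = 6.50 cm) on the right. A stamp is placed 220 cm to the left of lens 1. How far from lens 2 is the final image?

Lens 1: 1/d_i1 = 1/f₁ − 1/d_o1 = 1/(29.9) − 1/(220) = 0.02890, so d_i1 = 34.60 cm.
The intermediate image is 34.60 cm to the right of lens 1, which lies 14.20 cm to the right of lens 2 — a virtual object — so d_o2 = −14.20 cm.
Lens 2 is diverging, so f₂ = −6.50 cm.
Lens 2: 1/d_i2 = 1/f₂ − 1/d_o2 = 1/(-6.50) − 1/(-14.20) = -0.08342, so d_i2 = -12.0 cm.
The final image is virtual, 12.0 cm to the left of lens 2 (overall magnification ≈ 0.13).

12.0 cm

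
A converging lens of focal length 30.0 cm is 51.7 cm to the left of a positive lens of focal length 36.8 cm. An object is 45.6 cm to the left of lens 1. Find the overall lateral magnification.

Lens 1: 1/d_i1 = 1/(30.0) − 1/(45.6) = 0.01140, so d_i1 = 87.69 cm; m₁ = −d_i1/d_o1 = -1.923.
d_o2 = 51.7 − (87.69) = -35.99 cm (virtual object).
Lens 2: 1/d_i2 = 1/(36.8) − 1/(-35.99) = 0.05496, so d_i2 = 18.20 cm; m₂ = −d_i2/d_o2 = +0.5056.
m = m₁·m₂ = (-1.923)(+0.5056) = -0.972.

m = -0.972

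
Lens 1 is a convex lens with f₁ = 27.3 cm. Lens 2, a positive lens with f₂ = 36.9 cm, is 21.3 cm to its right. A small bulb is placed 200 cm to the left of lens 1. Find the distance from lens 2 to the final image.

8.06 cm

Lens 1: 1/d_i1 = 1/f₁ − 1/d_o1 = 1/(27.3) − 1/(200) = 0.03163, so d_i1 = 31.62 cm.
The intermediate image is 31.62 cm to the right of lens 1, which lies 10.32 cm to the right of lens 2 — a virtual object — so d_o2 = −10.32 cm.
Lens 2: 1/d_i2 = 1/f₂ − 1/d_o2 = 1/(36.9) − 1/(-10.32) = 0.1240, so d_i2 = 8.06 cm.
The final image is real, 8.06 cm to the right of lens 2 (overall magnification ≈ -0.12).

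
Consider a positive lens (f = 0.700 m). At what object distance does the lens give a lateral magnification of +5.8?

m = −d_i/d_o ⇒ d_i = −m·d_o.
1/f = 1/d_o + 1/d_i = 1/d_o − 1/(m·d_o) = (1 − 1/m)/d_o, so d_o = f(1 − 1/m) = (0.7000)(1 − 1/(+5.8)) = 0.579 m.

0.579 m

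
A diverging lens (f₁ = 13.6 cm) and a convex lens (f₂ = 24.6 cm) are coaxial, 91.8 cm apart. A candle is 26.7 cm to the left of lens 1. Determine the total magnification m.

f₁ = −13.6 cm (diverging).
Lens 1: 1/d_i1 = 1/(-13.6) − 1/(26.7) = -0.1110, so d_i1 = -9.010 cm; m₁ = −d_i1/d_o1 = +0.3375.
d_o2 = 91.8 − (-9.010) = 100.8 cm.
Lens 2: 1/d_i2 = 1/(24.6) − 1/(100.8) = 0.03073, so d_i2 = 32.54 cm; m₂ = −d_i2/d_o2 = -0.3228.
m = m₁·m₂ = (+0.3375)(-0.3228) = -0.109.

m = -0.109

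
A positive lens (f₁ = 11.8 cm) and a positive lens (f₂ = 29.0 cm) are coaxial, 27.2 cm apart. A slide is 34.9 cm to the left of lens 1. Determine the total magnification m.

Lens 1: 1/d_i1 = 1/(11.8) − 1/(34.9) = 0.05609, so d_i1 = 17.83 cm; m₁ = −d_i1/d_o1 = -0.5109.
d_o2 = 27.2 − (17.83) = 9.370 cm.
Lens 2: 1/d_i2 = 1/(29.0) − 1/(9.370) = -0.07224, so d_i2 = -13.84 cm; m₂ = −d_i2/d_o2 = +1.477.
m = m₁·m₂ = (-0.5109)(+1.477) = -0.755.

m = -0.755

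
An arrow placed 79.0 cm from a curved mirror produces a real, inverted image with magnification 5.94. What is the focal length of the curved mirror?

m = −d_i/d_o ⇒ d_i = −m·d_o = −(-5.94)·(79.0) = 469.3 cm.
1/f = 1/d_o + 1/d_i = 1/(79.0) + 1/(469.3) = 0.01479, so f = 67.6 cm.
Since f is positive, the curved mirror is concave.

f = 67.6 cm (concave)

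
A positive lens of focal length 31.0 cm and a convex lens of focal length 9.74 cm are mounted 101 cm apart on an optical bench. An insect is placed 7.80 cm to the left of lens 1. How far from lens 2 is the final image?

10.7 cm

Lens 1: 1/d_i1 = 1/f₁ − 1/d_o1 = 1/(31.0) − 1/(7.80) = -0.09595, so d_i1 = -10.42 cm.
The intermediate image is 10.42 cm to the left of lens 1 (virtual), which is 101 − (-10.42) = 111.4 cm to the left of lens 2, so d_o2 = +111.4 cm.
Lens 2: 1/d_i2 = 1/f₂ − 1/d_o2 = 1/(9.74) − 1/(111.4) = 0.09369, so d_i2 = 10.7 cm.
The final image is real, 10.7 cm to the right of lens 2 (overall magnification ≈ -0.13).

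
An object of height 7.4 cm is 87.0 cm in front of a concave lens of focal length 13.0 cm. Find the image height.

For a concave lens, f = -13.0 cm.
1/d_i = 1/f − 1/d_o = 1/(-13.00) − 1/(87.0) = -0.08842, so d_i = -11.31 cm.
m = −d_i/d_o = +0.1300.
|h_i| = |m|·h_o = 0.1300 × 7.4 = 0.962 cm. The image is virtual, upright and reduced, on the same side as the object.

0.962 cm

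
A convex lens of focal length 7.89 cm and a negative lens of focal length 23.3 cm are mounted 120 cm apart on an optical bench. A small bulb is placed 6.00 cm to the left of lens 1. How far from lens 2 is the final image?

20.1 cm

Lens 1: 1/d_i1 = 1/f₁ − 1/d_o1 = 1/(7.89) − 1/(6.00) = -0.03992, so d_i1 = -25.05 cm.
The intermediate image is 25.05 cm to the left of lens 1 (virtual), which is 120 − (-25.05) = 145.1 cm to the left of lens 2, so d_o2 = +145.1 cm.
Lens 2 is diverging, so f₂ = −23.3 cm.
Lens 2: 1/d_i2 = 1/f₂ − 1/d_o2 = 1/(-23.3) − 1/(145.1) = -0.04981, so d_i2 = -20.1 cm.
The final image is virtual, 20.1 cm to the left of lens 2 (overall magnification ≈ 0.58).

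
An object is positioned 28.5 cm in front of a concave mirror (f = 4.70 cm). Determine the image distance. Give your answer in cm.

5.63 cm

Mirror equation: 1/q = 1/f − 1/p = 1/(4.700) − 1/(28.5) = 0.2128 − 0.03509 = 0.1777, so q = 5.63 cm.
The image is real, inverted and reduced, in front of the mirror.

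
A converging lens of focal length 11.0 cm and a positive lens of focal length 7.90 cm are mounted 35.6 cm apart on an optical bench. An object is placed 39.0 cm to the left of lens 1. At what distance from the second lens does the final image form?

Lens 1: 1/d_i1 = 1/f₁ − 1/d_o1 = 1/(11.0) − 1/(39.0) = 0.06527, so d_i1 = 15.32 cm.
The intermediate image is 15.32 cm to the right of lens 1, which is 35.6 − (15.32) = 20.28 cm to the left of lens 2, so d_o2 = +20.28 cm.
Lens 2: 1/d_i2 = 1/f₂ − 1/d_o2 = 1/(7.90) − 1/(20.28) = 0.07727, so d_i2 = 12.9 cm.
The final image is real, 12.9 cm to the right of lens 2 (overall magnification ≈ 0.25).

12.9 cm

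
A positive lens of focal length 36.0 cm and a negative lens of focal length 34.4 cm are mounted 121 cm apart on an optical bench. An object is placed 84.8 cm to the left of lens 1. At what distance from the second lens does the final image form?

21.7 cm

Lens 1: 1/d_i1 = 1/f₁ − 1/d_o1 = 1/(36.0) − 1/(84.8) = 0.01599, so d_i1 = 62.56 cm.
The intermediate image is 62.56 cm to the right of lens 1, which is 121 − (62.56) = 58.44 cm to the left of lens 2, so d_o2 = +58.44 cm.
Lens 2 is diverging, so f₂ = −34.4 cm.
Lens 2: 1/d_i2 = 1/f₂ − 1/d_o2 = 1/(-34.4) − 1/(58.44) = -0.04618, so d_i2 = -21.7 cm.
The final image is virtual, 21.7 cm to the left of lens 2 (overall magnification ≈ -0.27).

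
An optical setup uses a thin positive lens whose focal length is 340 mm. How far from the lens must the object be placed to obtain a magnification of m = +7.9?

m = −d_i/d_o ⇒ d_i = −m·d_o.
1/f = 1/d_o + 1/d_i = 1/d_o − 1/(m·d_o) = (1 − 1/m)/d_o, so d_o = f(1 − 1/m) = (340.0)(1 − 1/(+7.9)) = 297 mm.

297 mm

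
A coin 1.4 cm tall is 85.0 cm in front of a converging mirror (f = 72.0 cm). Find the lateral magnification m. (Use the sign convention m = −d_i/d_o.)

1/d_i = 1/f − 1/d_o = 1/(72.00) − 1/(85.0) = 0.002124, so d_i = 470.8 cm.
m = −d_i/d_o = −(470.8)/(85.0) = -5.54.
The image is real, inverted and enlarged, in front of the mirror.

m = -5.54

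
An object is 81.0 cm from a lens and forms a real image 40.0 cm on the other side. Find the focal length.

Real image ⇒ d_i = +40.0 cm.
1/f = 1/d_o + 1/d_i = 1/(81.0) + 1/(40.0) = 0.03735, so f = 26.8 cm.
Since f is positive, the lens is converging.

f = 26.8 cm (converging)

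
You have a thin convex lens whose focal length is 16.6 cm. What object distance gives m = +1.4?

4.74 cm

m = −d_i/d_o ⇒ d_i = −m·d_o.
1/f = 1/d_o + 1/d_i = 1/d_o − 1/(m·d_o) = (1 − 1/m)/d_o, so d_o = f(1 − 1/m) = (16.60)(1 − 1/(+1.4)) = 4.74 cm.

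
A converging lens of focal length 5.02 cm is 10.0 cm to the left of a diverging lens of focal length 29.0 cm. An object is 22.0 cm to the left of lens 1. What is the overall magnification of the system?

m = -0.264

Lens 1: 1/d_i1 = 1/(5.02) − 1/(22.0) = 0.1537, so d_i1 = 6.504 cm; m₁ = −d_i1/d_o1 = -0.2956.
d_o2 = 10.0 − (6.504) = 3.496 cm.
f₂ = −29.0 cm (diverging).
Lens 2: 1/d_i2 = 1/(-29.0) − 1/(3.496) = -0.3205, so d_i2 = -3.120 cm; m₂ = −d_i2/d_o2 = +0.8924.
m = m₁·m₂ = (-0.2956)(+0.8924) = -0.264.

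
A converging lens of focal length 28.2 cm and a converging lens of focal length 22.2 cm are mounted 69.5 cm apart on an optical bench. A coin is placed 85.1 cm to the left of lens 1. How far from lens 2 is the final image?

118 cm

Lens 1: 1/d_i1 = 1/f₁ − 1/d_o1 = 1/(28.2) − 1/(85.1) = 0.02371, so d_i1 = 42.18 cm.
The intermediate image is 42.18 cm to the right of lens 1, which is 69.5 − (42.18) = 27.32 cm to the left of lens 2, so d_o2 = +27.32 cm.
Lens 2: 1/d_i2 = 1/f₂ − 1/d_o2 = 1/(22.2) − 1/(27.32) = 0.008442, so d_i2 = 118 cm.
The final image is real, 118 cm to the right of lens 2 (overall magnification ≈ 2.1).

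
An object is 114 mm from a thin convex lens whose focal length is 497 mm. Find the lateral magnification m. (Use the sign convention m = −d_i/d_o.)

m = +1.30

1/d_i = 1/f − 1/d_o = 1/(497.0) − 1/(114) = -0.006760, so d_i = -147.9 mm.
m = −d_i/d_o = −(-147.9)/(114) = +1.30.
The image is virtual, upright and enlarged, on the same side as the object.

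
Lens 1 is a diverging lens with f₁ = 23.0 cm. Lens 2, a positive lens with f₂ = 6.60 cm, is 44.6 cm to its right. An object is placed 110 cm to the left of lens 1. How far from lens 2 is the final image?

Lens 1 is diverging, so f₁ = −23.0 cm.
Lens 1: 1/d_i1 = 1/f₁ − 1/d_o1 = 1/(-23.0) − 1/(110) = -0.05257, so d_i1 = -19.02 cm.
The intermediate image is 19.02 cm to the left of lens 1 (virtual), which is 44.6 − (-19.02) = 63.62 cm to the left of lens 2, so d_o2 = +63.62 cm.
Lens 2: 1/d_i2 = 1/f₂ − 1/d_o2 = 1/(6.60) − 1/(63.62) = 0.1358, so d_i2 = 7.36 cm.
The final image is real, 7.36 cm to the right of lens 2 (overall magnification ≈ -0.020).

7.36 cm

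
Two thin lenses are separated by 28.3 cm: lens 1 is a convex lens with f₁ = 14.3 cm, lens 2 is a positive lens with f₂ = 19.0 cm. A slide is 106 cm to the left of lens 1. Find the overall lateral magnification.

Lens 1: 1/d_i1 = 1/(14.3) − 1/(106) = 0.06050, so d_i1 = 16.53 cm; m₁ = −d_i1/d_o1 = -0.1559.
d_o2 = 28.3 − (16.53) = 11.77 cm.
Lens 2: 1/d_i2 = 1/(19.0) − 1/(11.77) = -0.03233, so d_i2 = -30.93 cm; m₂ = −d_i2/d_o2 = +2.628.
m = m₁·m₂ = (-0.1559)(+2.628) = -0.410.

m = -0.410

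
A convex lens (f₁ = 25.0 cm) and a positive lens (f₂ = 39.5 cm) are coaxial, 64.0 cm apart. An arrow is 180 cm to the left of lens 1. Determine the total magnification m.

Lens 1: 1/d_i1 = 1/(25.0) − 1/(180) = 0.03444, so d_i1 = 29.03 cm; m₁ = −d_i1/d_o1 = -0.1613.
d_o2 = 64.0 − (29.03) = 34.97 cm.
Lens 2: 1/d_i2 = 1/(39.5) − 1/(34.97) = -0.003279, so d_i2 = -304.9 cm; m₂ = −d_i2/d_o2 = +8.720.
m = m₁·m₂ = (-0.1613)(+8.720) = -1.41.

m = -1.41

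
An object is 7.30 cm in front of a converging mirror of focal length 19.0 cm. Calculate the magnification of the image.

1/d_i = 1/f − 1/d_o = 1/(19.00) − 1/(7.30) = -0.08435, so d_i = -11.85 cm.
m = −d_i/d_o = −(-11.85)/(7.30) = +1.62.
The image is virtual, upright and enlarged, behind the mirror.

m = +1.62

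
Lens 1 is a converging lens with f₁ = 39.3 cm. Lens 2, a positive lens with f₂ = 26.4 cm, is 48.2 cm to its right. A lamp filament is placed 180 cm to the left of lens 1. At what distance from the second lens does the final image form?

Lens 1: 1/d_i1 = 1/f₁ − 1/d_o1 = 1/(39.3) − 1/(180) = 0.01989, so d_i1 = 50.28 cm.
The intermediate image is 50.28 cm to the right of lens 1, which lies 2.080 cm to the right of lens 2 — a virtual object — so d_o2 = −2.080 cm.
Lens 2: 1/d_i2 = 1/f₂ − 1/d_o2 = 1/(26.4) − 1/(-2.080) = 0.5186, so d_i2 = 1.93 cm.
The final image is real, 1.93 cm to the right of lens 2 (overall magnification ≈ -0.26).

1.93 cm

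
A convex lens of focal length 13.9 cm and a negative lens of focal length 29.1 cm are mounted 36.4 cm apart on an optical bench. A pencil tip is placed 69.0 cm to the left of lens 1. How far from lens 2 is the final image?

11.5 cm

Lens 1: 1/d_i1 = 1/f₁ − 1/d_o1 = 1/(13.9) − 1/(69.0) = 0.05745, so d_i1 = 17.41 cm.
The intermediate image is 17.41 cm to the right of lens 1, which is 36.4 − (17.41) = 18.99 cm to the left of lens 2, so d_o2 = +18.99 cm.
Lens 2 is diverging, so f₂ = −29.1 cm.
Lens 2: 1/d_i2 = 1/f₂ − 1/d_o2 = 1/(-29.1) − 1/(18.99) = -0.08702, so d_i2 = -11.5 cm.
The final image is virtual, 11.5 cm to the left of lens 2 (overall magnification ≈ -0.15).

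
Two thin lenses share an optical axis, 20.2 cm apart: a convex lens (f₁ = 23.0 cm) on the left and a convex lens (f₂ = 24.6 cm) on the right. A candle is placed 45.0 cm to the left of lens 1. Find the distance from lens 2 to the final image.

Lens 1: 1/d_i1 = 1/f₁ − 1/d_o1 = 1/(23.0) − 1/(45.0) = 0.02126, so d_i1 = 47.05 cm.
The intermediate image is 47.05 cm to the right of lens 1, which lies 26.85 cm to the right of lens 2 — a virtual object — so d_o2 = −26.85 cm.
Lens 2: 1/d_i2 = 1/f₂ − 1/d_o2 = 1/(24.6) − 1/(-26.85) = 0.07789, so d_i2 = 12.8 cm.
The final image is real, 12.8 cm to the right of lens 2 (overall magnification ≈ -0.50).

12.8 cm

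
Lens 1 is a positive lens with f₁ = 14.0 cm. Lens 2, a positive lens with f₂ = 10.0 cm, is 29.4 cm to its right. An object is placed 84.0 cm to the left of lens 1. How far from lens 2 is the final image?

Lens 1: 1/d_i1 = 1/f₁ − 1/d_o1 = 1/(14.0) − 1/(84.0) = 0.05952, so d_i1 = 16.80 cm.
The intermediate image is 16.80 cm to the right of lens 1, which is 29.4 − (16.80) = 12.60 cm to the left of lens 2, so d_o2 = +12.60 cm.
Lens 2: 1/d_i2 = 1/f₂ − 1/d_o2 = 1/(10.0) − 1/(12.60) = 0.02063, so d_i2 = 48.5 cm.
The final image is real, 48.5 cm to the right of lens 2 (overall magnification ≈ 0.77).

48.5 cm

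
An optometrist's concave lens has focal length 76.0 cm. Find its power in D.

P = -1.32 D

For a concave lens, f = −76.0 cm.
f = -76.0 cm = -0.760 m.
P = 1/f = 1/(-0.760 m) = -1.32 D.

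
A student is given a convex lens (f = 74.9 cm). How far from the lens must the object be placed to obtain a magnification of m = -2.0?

m = −d_i/d_o ⇒ d_i = −m·d_o.
1/f = 1/d_o + 1/d_i = 1/d_o − 1/(m·d_o) = (1 − 1/m)/d_o, so d_o = f(1 − 1/m) = (74.90)(1 − 1/(-2.0)) = 112 cm.

112 cm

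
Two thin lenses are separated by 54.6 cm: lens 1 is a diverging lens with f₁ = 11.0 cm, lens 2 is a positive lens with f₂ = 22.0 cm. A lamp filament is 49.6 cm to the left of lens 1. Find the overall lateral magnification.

f₁ = −11.0 cm (diverging).
Lens 1: 1/d_i1 = 1/(-11.0) − 1/(49.6) = -0.1111, so d_i1 = -9.003 cm; m₁ = −d_i1/d_o1 = +0.1815.
d_o2 = 54.6 − (-9.003) = 63.60 cm.
Lens 2: 1/d_i2 = 1/(22.0) − 1/(63.60) = 0.02973, so d_i2 = 33.63 cm; m₂ = −d_i2/d_o2 = -0.5288.
m = m₁·m₂ = (+0.1815)(-0.5288) = -0.0960.

m = -0.0960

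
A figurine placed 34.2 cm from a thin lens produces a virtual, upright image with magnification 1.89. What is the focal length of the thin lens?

m = −d_i/d_o ⇒ d_i = −m·d_o = −(+1.89)·(34.2) = -64.64 cm.
1/f = 1/d_o + 1/d_i = 1/(34.2) + 1/(-64.64) = 0.01377, so f = 72.6 cm.
Since f is positive, the thin lens is converging.

f = 72.6 cm (converging)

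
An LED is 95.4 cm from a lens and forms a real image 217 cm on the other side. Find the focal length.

Real image ⇒ d_i = +217 cm.
1/f = 1/d_o + 1/d_i = 1/(95.4) + 1/(217) = 0.01509, so f = 66.3 cm.
Since f is positive, the lens is converging.

f = 66.3 cm (converging)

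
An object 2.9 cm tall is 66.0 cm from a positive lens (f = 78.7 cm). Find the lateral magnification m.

1/d_i = 1/f − 1/d_o = 1/(78.70) − 1/(66.0) = -0.002445, so d_i = -409.0 cm.
m = −d_i/d_o = −(-409.0)/(66.0) = +6.20.
The image is virtual, upright and enlarged, on the same side as the object.

m = +6.20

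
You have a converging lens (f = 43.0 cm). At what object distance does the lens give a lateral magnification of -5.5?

50.8 cm

m = −d_i/d_o ⇒ d_i = −m·d_o.
1/f = 1/d_o + 1/d_i = 1/d_o − 1/(m·d_o) = (1 − 1/m)/d_o, so d_o = f(1 − 1/m) = (43.00)(1 − 1/(-5.5)) = 50.8 cm.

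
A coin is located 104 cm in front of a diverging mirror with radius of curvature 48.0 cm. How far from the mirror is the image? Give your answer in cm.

19.5 cm

f = R/2 = 48.0/2 = 24.00 cm; for a diverging mirror, f = -24.00 cm.
Mirror equation: 1/v = 1/f − 1/u = 1/(-24.00) − 1/(104) = -0.04167 − 0.009615 = -0.05128, so v = -19.5 cm.
The image is virtual, upright and reduced, behind the mirror.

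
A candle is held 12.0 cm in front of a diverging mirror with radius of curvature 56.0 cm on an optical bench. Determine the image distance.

8.40 cm

f = R/2 = 56.0/2 = 28.00 cm; for a diverging mirror, f = -28.00 cm.
Mirror equation: 1/v = 1/f − 1/u = 1/(-28.00) − 1/(12.0) = -0.03571 − 0.08333 = -0.1190, so v = -8.40 cm.
The image is virtual, upright and reduced, behind the mirror.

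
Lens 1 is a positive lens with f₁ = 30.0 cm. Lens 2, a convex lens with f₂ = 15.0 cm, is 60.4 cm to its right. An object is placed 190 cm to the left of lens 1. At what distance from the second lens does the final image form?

Lens 1: 1/d_i1 = 1/f₁ − 1/d_o1 = 1/(30.0) − 1/(190) = 0.02807, so d_i1 = 35.62 cm.
The intermediate image is 35.62 cm to the right of lens 1, which is 60.4 − (35.62) = 24.78 cm to the left of lens 2, so d_o2 = +24.78 cm.
Lens 2: 1/d_i2 = 1/f₂ − 1/d_o2 = 1/(15.0) − 1/(24.78) = 0.02631, so d_i2 = 38.0 cm.
The final image is real, 38.0 cm to the right of lens 2 (overall magnification ≈ 0.29).

38.0 cm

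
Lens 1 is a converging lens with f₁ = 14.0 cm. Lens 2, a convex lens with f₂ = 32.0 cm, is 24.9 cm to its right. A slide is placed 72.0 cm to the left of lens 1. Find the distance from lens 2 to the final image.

Lens 1: 1/d_i1 = 1/f₁ − 1/d_o1 = 1/(14.0) − 1/(72.0) = 0.05754, so d_i1 = 17.38 cm.
The intermediate image is 17.38 cm to the right of lens 1, which is 24.9 − (17.38) = 7.520 cm to the left of lens 2, so d_o2 = +7.520 cm.
Lens 2: 1/d_i2 = 1/f₂ − 1/d_o2 = 1/(32.0) − 1/(7.520) = -0.1017, so d_i2 = -9.83 cm.
The final image is virtual, 9.83 cm to the left of lens 2 (overall magnification ≈ -0.32).

9.83 cm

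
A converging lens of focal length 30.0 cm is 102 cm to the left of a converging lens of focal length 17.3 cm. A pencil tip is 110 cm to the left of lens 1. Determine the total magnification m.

m = +0.149

Lens 1: 1/d_i1 = 1/(30.0) − 1/(110) = 0.02424, so d_i1 = 41.25 cm; m₁ = −d_i1/d_o1 = -0.3750.
d_o2 = 102 − (41.25) = 60.75 cm.
Lens 2: 1/d_i2 = 1/(17.3) − 1/(60.75) = 0.04134, so d_i2 = 24.19 cm; m₂ = −d_i2/d_o2 = -0.3982.
m = m₁·m₂ = (-0.3750)(-0.3982) = +0.149.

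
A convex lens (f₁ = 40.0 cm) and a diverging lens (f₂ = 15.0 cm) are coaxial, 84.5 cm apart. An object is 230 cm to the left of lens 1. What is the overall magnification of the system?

Lens 1: 1/d_i1 = 1/(40.0) − 1/(230) = 0.02065, so d_i1 = 48.42 cm; m₁ = −d_i1/d_o1 = -0.2105.
d_o2 = 84.5 − (48.42) = 36.08 cm.
f₂ = −15.0 cm (diverging).
Lens 2: 1/d_i2 = 1/(-15.0) − 1/(36.08) = -0.09438, so d_i2 = -10.60 cm; m₂ = −d_i2/d_o2 = +0.2937.
m = m₁·m₂ = (-0.2105)(+0.2937) = -0.0618.

m = -0.0618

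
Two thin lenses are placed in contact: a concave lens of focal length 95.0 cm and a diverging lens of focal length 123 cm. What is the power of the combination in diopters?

P₁ = 1/f₁ = 1/(-0.950 m) = -1.053 D; P₂ = 1/f₂ = 1/(-1.23 m) = -0.8130 D.
For thin lenses in contact, P = P₁ + P₂ = (-1.053) + (-0.8130) = -1.87 D.

P = -1.87 D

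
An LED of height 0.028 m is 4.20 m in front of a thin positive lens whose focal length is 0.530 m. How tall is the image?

0.00404 m

1/d_i = 1/f − 1/d_o = 1/(0.5300) − 1/(4.20) = 1.649, so d_i = 0.6065 m.
m = −d_i/d_o = -0.1444.
|h_i| = |m|·h_o = 0.1444 × 0.028 = 0.00404 m. The image is real, inverted and reduced, on the far side of the lens.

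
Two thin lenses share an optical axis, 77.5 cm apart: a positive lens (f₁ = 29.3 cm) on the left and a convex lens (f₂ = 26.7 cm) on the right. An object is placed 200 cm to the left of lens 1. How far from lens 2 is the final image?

Lens 1: 1/d_i1 = 1/f₁ − 1/d_o1 = 1/(29.3) − 1/(200) = 0.02913, so d_i1 = 34.33 cm.
The intermediate image is 34.33 cm to the right of lens 1, which is 77.5 − (34.33) = 43.17 cm to the left of lens 2, so d_o2 = +43.17 cm.
Lens 2: 1/d_i2 = 1/f₂ − 1/d_o2 = 1/(26.7) − 1/(43.17) = 0.01429, so d_i2 = 70.0 cm.
The final image is real, 70.0 cm to the right of lens 2 (overall magnification ≈ 0.28).

70.0 cm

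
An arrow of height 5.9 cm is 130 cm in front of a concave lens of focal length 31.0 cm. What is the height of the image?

For a concave lens, f = -31.0 cm.
1/d_i = 1/f − 1/d_o = 1/(-31.00) − 1/(130) = -0.03995, so d_i = -25.03 cm.
m = −d_i/d_o = +0.1925.
|h_i| = |m|·h_o = 0.1925 × 5.9 = 1.14 cm. The image is virtual, upright and reduced, on the same side as the object.

1.14 cm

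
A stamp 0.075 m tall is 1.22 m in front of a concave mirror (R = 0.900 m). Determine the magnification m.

f = R/2 = 0.900/2 = 0.4500 m.
1/d_i = 1/f − 1/d_o = 1/(0.4500) − 1/(1.22) = 1.403, so d_i = 0.7130 m.
m = −d_i/d_o = −(0.7130)/(1.22) = -0.584.
The image is real, inverted and reduced, in front of the mirror.

m = -0.584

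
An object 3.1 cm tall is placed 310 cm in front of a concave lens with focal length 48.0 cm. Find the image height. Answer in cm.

0.416 cm

For a concave lens, f = -48.0 cm.
1/d_i = 1/f − 1/d_o = 1/(-48.00) − 1/(310) = -0.02406, so d_i = -41.56 cm.
m = −d_i/d_o = +0.1341.
|h_i| = |m|·h_o = 0.1341 × 3.1 = 0.416 cm. The image is virtual, upright and reduced, on the same side as the object.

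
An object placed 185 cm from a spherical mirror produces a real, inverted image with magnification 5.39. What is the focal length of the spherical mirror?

m = −d_i/d_o ⇒ d_i = −m·d_o = −(-5.39)·(185) = 997.1 cm.
1/f = 1/d_o + 1/d_i = 1/(185) + 1/(997.1) = 0.006408, so f = 156 cm.
Since f is positive, the spherical mirror is concave.

f = 156 cm (concave)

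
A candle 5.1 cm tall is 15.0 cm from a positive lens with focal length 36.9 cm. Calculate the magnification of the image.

m = +1.68

1/d_i = 1/f − 1/d_o = 1/(36.90) − 1/(15.0) = -0.03957, so d_i = -25.27 cm.
m = −d_i/d_o = −(-25.27)/(15.0) = +1.68.
The image is virtual, upright and enlarged, on the same side as the object.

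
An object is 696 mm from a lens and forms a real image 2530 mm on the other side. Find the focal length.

Real image ⇒ d_i = +2530 mm.
1/f = 1/d_o + 1/d_i = 1/(696) + 1/(2530) = 0.001832, so f = 546 mm.
Since f is positive, the lens is converging.

f = 546 mm (converging)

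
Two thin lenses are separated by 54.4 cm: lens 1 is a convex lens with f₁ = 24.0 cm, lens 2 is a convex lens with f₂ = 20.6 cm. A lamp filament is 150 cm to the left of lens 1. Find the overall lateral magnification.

m = +0.750

Lens 1: 1/d_i1 = 1/(24.0) − 1/(150) = 0.03500, so d_i1 = 28.57 cm; m₁ = −d_i1/d_o1 = -0.1905.
d_o2 = 54.4 − (28.57) = 25.83 cm.
Lens 2: 1/d_i2 = 1/(20.6) − 1/(25.83) = 0.009829, so d_i2 = 101.7 cm; m₂ = −d_i2/d_o2 = -3.939.
m = m₁·m₂ = (-0.1905)(-3.939) = +0.750.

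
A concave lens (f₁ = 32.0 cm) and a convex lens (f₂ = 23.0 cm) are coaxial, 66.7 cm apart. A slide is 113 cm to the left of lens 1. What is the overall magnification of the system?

m = -0.0740

f₁ = −32.0 cm (diverging).
Lens 1: 1/d_i1 = 1/(-32.0) − 1/(113) = -0.04010, so d_i1 = -24.94 cm; m₁ = −d_i1/d_o1 = +0.2207.
d_o2 = 66.7 − (-24.94) = 91.64 cm.
Lens 2: 1/d_i2 = 1/(23.0) − 1/(91.64) = 0.03257, so d_i2 = 30.71 cm; m₂ = −d_i2/d_o2 = -0.3351.
m = m₁·m₂ = (+0.2207)(-0.3351) = -0.0740.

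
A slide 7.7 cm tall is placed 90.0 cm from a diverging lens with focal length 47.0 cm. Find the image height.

For a diverging lens, f = -47.0 cm.
1/d_i = 1/f − 1/d_o = 1/(-47.00) − 1/(90.0) = -0.03239, so d_i = -30.88 cm.
m = −d_i/d_o = +0.3431.
|h_i| = |m|·h_o = 0.3431 × 7.7 = 2.64 cm. The image is virtual, upright and reduced, on the same side as the object.

2.64 cm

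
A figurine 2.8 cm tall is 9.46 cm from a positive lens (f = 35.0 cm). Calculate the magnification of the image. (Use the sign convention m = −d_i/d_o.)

1/d_i = 1/f − 1/d_o = 1/(35.00) − 1/(9.46) = -0.07714, so d_i = -12.96 cm.
m = −d_i/d_o = −(-12.96)/(9.46) = +1.37.
The image is virtual, upright and enlarged, on the same side as the object.

m = +1.37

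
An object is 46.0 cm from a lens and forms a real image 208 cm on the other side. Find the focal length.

f = 37.7 cm (converging)

Real image ⇒ d_i = +208 cm.
1/f = 1/d_o + 1/d_i = 1/(46.0) + 1/(208) = 0.02655, so f = 37.7 cm.
Since f is positive, the lens is converging.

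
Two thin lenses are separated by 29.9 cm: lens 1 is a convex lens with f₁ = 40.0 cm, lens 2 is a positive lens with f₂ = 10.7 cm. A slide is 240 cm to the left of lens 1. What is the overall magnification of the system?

Lens 1: 1/d_i1 = 1/(40.0) − 1/(240) = 0.02083, so d_i1 = 48.00 cm; m₁ = −d_i1/d_o1 = -0.2000.
d_o2 = 29.9 − (48.00) = -18.10 cm (virtual object).
Lens 2: 1/d_i2 = 1/(10.7) − 1/(-18.10) = 0.1487, so d_i2 = 6.725 cm; m₂ = −d_i2/d_o2 = +0.3715.
m = m₁·m₂ = (-0.2000)(+0.3715) = -0.0743.

m = -0.0743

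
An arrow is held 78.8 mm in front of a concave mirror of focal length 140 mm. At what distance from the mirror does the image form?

Mirror equation: 1/q = 1/f − 1/p = 1/(140.0) − 1/(78.8) = 0.007143 − 0.01269 = -0.005547, so q = -180 mm.
The image is virtual, upright and enlarged, behind the mirror.

180 mm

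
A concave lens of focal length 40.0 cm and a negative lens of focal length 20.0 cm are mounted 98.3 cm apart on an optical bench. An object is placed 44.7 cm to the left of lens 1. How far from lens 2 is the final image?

17.1 cm

Lens 1 is diverging, so f₁ = −40.0 cm.
Lens 1: 1/d_i1 = 1/f₁ − 1/d_o1 = 1/(-40.0) − 1/(44.7) = -0.04737, so d_i1 = -21.11 cm.
The intermediate image is 21.11 cm to the left of lens 1 (virtual), which is 98.3 − (-21.11) = 119.4 cm to the left of lens 2, so d_o2 = +119.4 cm.
Lens 2 is diverging, so f₂ = −20.0 cm.
Lens 2: 1/d_i2 = 1/f₂ − 1/d_o2 = 1/(-20.0) − 1/(119.4) = -0.05838, so d_i2 = -17.1 cm.
The final image is virtual, 17.1 cm to the left of lens 2 (overall magnification ≈ 0.068).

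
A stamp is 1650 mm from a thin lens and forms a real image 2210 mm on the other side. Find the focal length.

f = 945 mm (converging)

Real image ⇒ d_i = +2210 mm.
1/f = 1/d_o + 1/d_i = 1/(1650) + 1/(2210) = 0.001059, so f = 945 mm.
Since f is positive, the thin lens is converging.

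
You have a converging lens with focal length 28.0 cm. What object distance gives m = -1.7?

m = −d_i/d_o ⇒ d_i = −m·d_o.
1/f = 1/d_o + 1/d_i = 1/d_o − 1/(m·d_o) = (1 − 1/m)/d_o, so d_o = f(1 − 1/m) = (28.00)(1 − 1/(-1.7)) = 44.5 cm.

44.5 cm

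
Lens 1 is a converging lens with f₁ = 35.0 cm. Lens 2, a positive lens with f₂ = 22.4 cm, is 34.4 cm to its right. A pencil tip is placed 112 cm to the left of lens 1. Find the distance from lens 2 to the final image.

Lens 1: 1/d_i1 = 1/f₁ − 1/d_o1 = 1/(35.0) − 1/(112) = 0.01964, so d_i1 = 50.91 cm.
The intermediate image is 50.91 cm to the right of lens 1, which lies 16.51 cm to the right of lens 2 — a virtual object — so d_o2 = −16.51 cm.
Lens 2: 1/d_i2 = 1/f₂ − 1/d_o2 = 1/(22.4) − 1/(-16.51) = 0.1052, so d_i2 = 9.50 cm.
The final image is real, 9.50 cm to the right of lens 2 (overall magnification ≈ -0.26).

9.50 cm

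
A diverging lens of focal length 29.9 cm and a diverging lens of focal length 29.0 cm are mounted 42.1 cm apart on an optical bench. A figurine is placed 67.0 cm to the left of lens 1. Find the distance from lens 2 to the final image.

19.8 cm

Lens 1 is diverging, so f₁ = −29.9 cm.
Lens 1: 1/d_i1 = 1/f₁ − 1/d_o1 = 1/(-29.9) − 1/(67.0) = -0.04837, so d_i1 = -20.67 cm.
The intermediate image is 20.67 cm to the left of lens 1 (virtual), which is 42.1 − (-20.67) = 62.77 cm to the left of lens 2, so d_o2 = +62.77 cm.
Lens 2 is diverging, so f₂ = −29.0 cm.
Lens 2: 1/d_i2 = 1/f₂ − 1/d_o2 = 1/(-29.0) − 1/(62.77) = -0.05041, so d_i2 = -19.8 cm.
The final image is virtual, 19.8 cm to the left of lens 2 (overall magnification ≈ 0.098).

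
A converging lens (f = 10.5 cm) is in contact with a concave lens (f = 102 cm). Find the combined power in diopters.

P₁ = 1/f₁ = 1/(0.105 m) = +9.524 D; P₂ = 1/f₂ = 1/(-1.02 m) = -0.9804 D.
For thin lenses in contact, P = P₁ + P₂ = (+9.524) + (-0.9804) = +8.54 D.

P = +8.54 D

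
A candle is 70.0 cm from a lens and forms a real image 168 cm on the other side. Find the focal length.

f = 49.4 cm (converging)

Real image ⇒ d_i = +168 cm.
1/f = 1/d_o + 1/d_i = 1/(70.0) + 1/(168) = 0.02024, so f = 49.4 cm.
Since f is positive, the lens is converging.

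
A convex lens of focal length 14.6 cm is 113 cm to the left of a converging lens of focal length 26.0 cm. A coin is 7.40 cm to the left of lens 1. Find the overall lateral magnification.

m = -0.517

Lens 1: 1/d_i1 = 1/(14.6) − 1/(7.40) = -0.06664, so d_i1 = -15.01 cm; m₁ = −d_i1/d_o1 = +2.028.
d_o2 = 113 − (-15.01) = 128.0 cm.
Lens 2: 1/d_i2 = 1/(26.0) − 1/(128.0) = 0.03065, so d_i2 = 32.63 cm; m₂ = −d_i2/d_o2 = -0.2549.
m = m₁·m₂ = (+2.028)(-0.2549) = -0.517.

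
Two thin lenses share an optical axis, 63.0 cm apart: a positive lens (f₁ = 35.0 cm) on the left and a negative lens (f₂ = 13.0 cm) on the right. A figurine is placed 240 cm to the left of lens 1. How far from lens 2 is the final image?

Lens 1: 1/d_i1 = 1/f₁ − 1/d_o1 = 1/(35.0) − 1/(240) = 0.02440, so d_i1 = 40.98 cm.
The intermediate image is 40.98 cm to the right of lens 1, which is 63.0 − (40.98) = 22.02 cm to the left of lens 2, so d_o2 = +22.02 cm.
Lens 2 is diverging, so f₂ = −13.0 cm.
Lens 2: 1/d_i2 = 1/f₂ − 1/d_o2 = 1/(-13.0) − 1/(22.02) = -0.1223, so d_i2 = -8.17 cm.
The final image is virtual, 8.17 cm to the left of lens 2 (overall magnification ≈ -0.063).

8.17 cm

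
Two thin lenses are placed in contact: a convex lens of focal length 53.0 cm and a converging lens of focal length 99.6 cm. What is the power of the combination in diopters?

P₁ = 1/f₁ = 1/(0.530 m) = +1.887 D; P₂ = 1/f₂ = 1/(0.996 m) = +1.004 D.
For thin lenses in contact, P = P₁ + P₂ = (+1.887) + (+1.004) = +2.89 D.

P = +2.89 D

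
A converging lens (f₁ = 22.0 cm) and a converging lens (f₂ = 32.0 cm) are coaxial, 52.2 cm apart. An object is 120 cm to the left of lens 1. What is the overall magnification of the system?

m = -1.07

Lens 1: 1/d_i1 = 1/(22.0) − 1/(120) = 0.03712, so d_i1 = 26.94 cm; m₁ = −d_i1/d_o1 = -0.2245.
d_o2 = 52.2 − (26.94) = 25.26 cm.
Lens 2: 1/d_i2 = 1/(32.0) − 1/(25.26) = -0.008338, so d_i2 = -119.9 cm; m₂ = −d_i2/d_o2 = +4.748.
m = m₁·m₂ = (-0.2245)(+4.748) = -1.07.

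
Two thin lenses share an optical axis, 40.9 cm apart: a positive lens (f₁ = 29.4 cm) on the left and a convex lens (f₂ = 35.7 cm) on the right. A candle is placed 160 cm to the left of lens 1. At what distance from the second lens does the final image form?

Lens 1: 1/d_i1 = 1/f₁ − 1/d_o1 = 1/(29.4) − 1/(160) = 0.02776, so d_i1 = 36.02 cm.
The intermediate image is 36.02 cm to the right of lens 1, which is 40.9 − (36.02) = 4.880 cm to the left of lens 2, so d_o2 = +4.880 cm.
Lens 2: 1/d_i2 = 1/f₂ − 1/d_o2 = 1/(35.7) − 1/(4.880) = -0.1769, so d_i2 = -5.65 cm.
The final image is virtual, 5.65 cm to the left of lens 2 (overall magnification ≈ -0.26).

5.65 cm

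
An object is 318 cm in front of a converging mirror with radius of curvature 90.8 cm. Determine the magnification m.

m = -0.167

f = R/2 = 90.8/2 = 45.40 cm.
1/d_i = 1/f − 1/d_o = 1/(45.40) − 1/(318) = 0.01888, so d_i = 52.96 cm.
m = −d_i/d_o = −(52.96)/(318) = -0.167.
The image is real, inverted and reduced, in front of the mirror.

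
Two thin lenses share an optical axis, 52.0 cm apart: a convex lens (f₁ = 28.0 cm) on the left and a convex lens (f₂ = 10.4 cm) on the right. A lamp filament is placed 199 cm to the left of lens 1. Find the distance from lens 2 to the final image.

22.4 cm

Lens 1: 1/d_i1 = 1/f₁ − 1/d_o1 = 1/(28.0) − 1/(199) = 0.03069, so d_i1 = 32.58 cm.
The intermediate image is 32.58 cm to the right of lens 1, which is 52.0 − (32.58) = 19.42 cm to the left of lens 2, so d_o2 = +19.42 cm.
Lens 2: 1/d_i2 = 1/f₂ − 1/d_o2 = 1/(10.4) − 1/(19.42) = 0.04466, so d_i2 = 22.4 cm.
The final image is real, 22.4 cm to the right of lens 2 (overall magnification ≈ 0.19).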